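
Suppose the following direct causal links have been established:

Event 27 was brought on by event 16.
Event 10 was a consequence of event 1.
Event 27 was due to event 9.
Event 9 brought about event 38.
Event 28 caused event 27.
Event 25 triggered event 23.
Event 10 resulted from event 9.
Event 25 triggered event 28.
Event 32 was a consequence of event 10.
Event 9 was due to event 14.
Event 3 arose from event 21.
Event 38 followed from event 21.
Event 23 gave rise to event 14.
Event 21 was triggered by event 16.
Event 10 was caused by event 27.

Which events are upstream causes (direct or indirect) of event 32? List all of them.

event 1, event 10, event 14, event 16, event 23, event 25, event 27, event 28, event 9

Immediate cause of event 32: event 10.
Further upstream: event 16, event 25, event 23, event 14, event 28, event 9, event 27, event 1.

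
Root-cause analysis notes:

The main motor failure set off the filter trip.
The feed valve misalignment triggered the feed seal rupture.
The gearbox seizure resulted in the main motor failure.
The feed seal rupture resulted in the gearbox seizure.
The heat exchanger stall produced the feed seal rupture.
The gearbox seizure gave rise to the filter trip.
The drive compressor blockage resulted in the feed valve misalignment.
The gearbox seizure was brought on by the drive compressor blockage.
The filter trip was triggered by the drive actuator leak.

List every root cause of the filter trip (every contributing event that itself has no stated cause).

Tracing upstream from the filter trip: the filter trip ← the gearbox seizure ← the drive compressor blockage.
A separate upstream branch: the filter trip ← the gearbox seizure ← the feed seal rupture ← the heat exchanger stall.
A separate upstream branch: the filter trip ← the drive actuator leak.
Each of those chain origins has no stated cause.

the drive actuator leak, the drive compressor blockage, the heat exchanger stall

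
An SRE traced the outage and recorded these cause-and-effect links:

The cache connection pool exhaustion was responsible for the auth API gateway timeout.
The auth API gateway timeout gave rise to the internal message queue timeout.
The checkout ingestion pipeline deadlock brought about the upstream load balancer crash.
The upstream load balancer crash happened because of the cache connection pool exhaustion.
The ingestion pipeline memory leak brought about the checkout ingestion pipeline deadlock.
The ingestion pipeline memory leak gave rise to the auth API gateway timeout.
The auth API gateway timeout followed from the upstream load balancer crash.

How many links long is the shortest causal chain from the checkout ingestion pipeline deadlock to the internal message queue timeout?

Shortest chain: the checkout ingestion pipeline deadlock → the upstream load balancer crash → the auth API gateway timeout → the internal message queue timeout.

3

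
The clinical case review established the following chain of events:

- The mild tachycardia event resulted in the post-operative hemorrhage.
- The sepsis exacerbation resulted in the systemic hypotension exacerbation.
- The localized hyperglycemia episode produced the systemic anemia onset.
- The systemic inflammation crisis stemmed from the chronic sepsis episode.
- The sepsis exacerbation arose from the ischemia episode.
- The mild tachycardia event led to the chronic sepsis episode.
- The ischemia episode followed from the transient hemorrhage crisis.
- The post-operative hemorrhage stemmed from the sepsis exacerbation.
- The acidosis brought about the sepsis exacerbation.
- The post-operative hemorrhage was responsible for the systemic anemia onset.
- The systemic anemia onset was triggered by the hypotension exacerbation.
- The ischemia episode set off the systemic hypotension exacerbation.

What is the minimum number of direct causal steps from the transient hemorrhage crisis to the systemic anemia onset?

Shortest chain: the transient hemorrhage crisis → the ischemia episode → the sepsis exacerbation → the post-operative hemorrhage → the systemic anemia onset.

4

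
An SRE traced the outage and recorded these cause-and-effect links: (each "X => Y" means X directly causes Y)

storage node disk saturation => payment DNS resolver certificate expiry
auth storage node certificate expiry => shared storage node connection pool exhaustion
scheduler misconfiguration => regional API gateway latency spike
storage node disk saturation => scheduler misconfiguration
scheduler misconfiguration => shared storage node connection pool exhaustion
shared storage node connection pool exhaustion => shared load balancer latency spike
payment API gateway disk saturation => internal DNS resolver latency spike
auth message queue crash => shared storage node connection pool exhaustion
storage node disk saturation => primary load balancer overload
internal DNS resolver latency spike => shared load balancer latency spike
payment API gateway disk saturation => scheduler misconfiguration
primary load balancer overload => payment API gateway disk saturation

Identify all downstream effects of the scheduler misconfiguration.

Direct effects: the regional API gateway latency spike, the shared storage node connection pool exhaustion.
2 steps out: the shared load balancer latency spike.
Not reachable from it: the auth message queue crash, the storage node disk saturation, the primary load balancer overload, the payment API gateway disk saturation, the payment DNS resolver certificate expiry, the auth storage node certificate expiry, the internal DNS resolver latency spike.

the regional API gateway latency spike, the shared load balancer latency spike, the shared storage node connection pool exhaustion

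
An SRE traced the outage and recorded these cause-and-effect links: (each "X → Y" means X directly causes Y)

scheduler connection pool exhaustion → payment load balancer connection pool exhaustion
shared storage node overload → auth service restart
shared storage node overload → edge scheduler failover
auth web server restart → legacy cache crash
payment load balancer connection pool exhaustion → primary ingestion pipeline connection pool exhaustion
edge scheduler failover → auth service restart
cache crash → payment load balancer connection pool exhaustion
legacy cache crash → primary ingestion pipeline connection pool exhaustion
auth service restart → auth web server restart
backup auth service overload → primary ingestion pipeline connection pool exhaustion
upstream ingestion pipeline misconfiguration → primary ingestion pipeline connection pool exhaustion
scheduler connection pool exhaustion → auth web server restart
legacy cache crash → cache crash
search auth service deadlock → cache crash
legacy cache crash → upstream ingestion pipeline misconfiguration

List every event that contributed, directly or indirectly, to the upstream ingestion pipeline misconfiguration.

Immediate cause of the upstream ingestion pipeline misconfiguration: the legacy cache crash.
Further upstream: the shared storage node overload, the edge scheduler failover, the scheduler connection pool exhaustion, the auth service restart, the auth web server restart.

the auth service restart, the auth web server restart, the edge scheduler failover, the legacy cache crash, the scheduler connection pool exhaustion, the shared storage node overload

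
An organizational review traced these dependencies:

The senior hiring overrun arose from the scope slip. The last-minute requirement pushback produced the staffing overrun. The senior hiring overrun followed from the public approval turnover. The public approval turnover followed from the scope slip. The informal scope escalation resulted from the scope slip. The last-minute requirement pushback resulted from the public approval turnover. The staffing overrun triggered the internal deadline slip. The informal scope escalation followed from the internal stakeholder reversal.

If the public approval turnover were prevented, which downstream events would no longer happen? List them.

the internal deadline slip, the last-minute requirement pushback, the staffing overrun

Downstream of the public approval turnover: the last-minute requirement pushback, the senior hiring overrun, the staffing overrun, the internal deadline slip.
Of those, still caused via another path: the senior hiring overrun.
The remainder have no surviving cause.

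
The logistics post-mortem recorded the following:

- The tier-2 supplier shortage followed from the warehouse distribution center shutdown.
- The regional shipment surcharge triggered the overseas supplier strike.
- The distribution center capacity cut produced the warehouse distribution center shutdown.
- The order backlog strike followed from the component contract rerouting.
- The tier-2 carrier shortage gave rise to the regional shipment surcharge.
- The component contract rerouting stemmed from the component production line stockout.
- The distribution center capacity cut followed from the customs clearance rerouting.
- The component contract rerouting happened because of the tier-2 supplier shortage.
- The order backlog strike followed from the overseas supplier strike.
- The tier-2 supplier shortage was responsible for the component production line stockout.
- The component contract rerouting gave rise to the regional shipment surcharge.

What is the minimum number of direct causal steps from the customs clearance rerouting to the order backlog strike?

Shortest chain: the customs clearance rerouting → the distribution center capacity cut → the warehouse distribution center shutdown → the tier-2 supplier shortage → the component contract rerouting → the order backlog strike.

5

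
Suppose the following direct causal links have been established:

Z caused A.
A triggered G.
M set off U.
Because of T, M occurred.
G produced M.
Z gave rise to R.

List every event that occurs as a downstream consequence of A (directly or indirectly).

G, M, U

Direct effects: G.
2 steps out: M.
3 steps out: U.
Not reachable from it: Z, T, R.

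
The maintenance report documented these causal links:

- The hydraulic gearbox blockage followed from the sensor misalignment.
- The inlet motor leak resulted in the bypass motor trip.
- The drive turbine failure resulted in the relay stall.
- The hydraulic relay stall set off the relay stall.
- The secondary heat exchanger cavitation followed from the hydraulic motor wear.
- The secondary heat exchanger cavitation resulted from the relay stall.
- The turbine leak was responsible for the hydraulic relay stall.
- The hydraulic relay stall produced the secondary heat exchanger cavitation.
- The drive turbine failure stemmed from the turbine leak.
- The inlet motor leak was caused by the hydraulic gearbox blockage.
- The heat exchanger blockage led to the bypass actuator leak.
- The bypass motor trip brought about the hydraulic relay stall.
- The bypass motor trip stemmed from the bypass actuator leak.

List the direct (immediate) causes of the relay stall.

Upstream contributors include the turbine leak, the sensor misalignment, the hydraulic gearbox blockage, the heat exchanger blockage, the inlet motor leak, the bypass actuator leak, the bypass motor trip, but only the drive turbine failure, the hydraulic relay stall feed directly into the relay stall.

the drive turbine failure, the hydraulic relay stall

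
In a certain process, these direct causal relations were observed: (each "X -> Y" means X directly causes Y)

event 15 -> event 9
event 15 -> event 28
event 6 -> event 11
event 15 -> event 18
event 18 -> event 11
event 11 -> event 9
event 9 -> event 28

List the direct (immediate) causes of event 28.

Upstream contributors include event 18, event 11, event 6, but only event 15, event 9 feed directly into event 28.

event 15, event 9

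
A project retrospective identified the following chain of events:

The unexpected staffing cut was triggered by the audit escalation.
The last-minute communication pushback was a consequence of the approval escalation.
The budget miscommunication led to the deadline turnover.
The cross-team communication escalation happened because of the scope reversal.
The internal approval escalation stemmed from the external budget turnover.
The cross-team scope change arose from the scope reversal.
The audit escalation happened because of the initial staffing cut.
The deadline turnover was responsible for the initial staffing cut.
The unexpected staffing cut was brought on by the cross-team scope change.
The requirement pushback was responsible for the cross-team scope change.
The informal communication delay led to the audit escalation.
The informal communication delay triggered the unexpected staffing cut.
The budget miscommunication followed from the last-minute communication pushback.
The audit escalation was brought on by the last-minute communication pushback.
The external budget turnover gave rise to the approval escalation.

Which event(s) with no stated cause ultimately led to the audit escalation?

the external budget turnover, the informal communication delay

Tracing upstream from the audit escalation: the audit escalation ← the last-minute communication pushback ← the approval escalation ← the external budget turnover.
A separate upstream branch: the audit escalation ← the informal communication delay.
Each of those chain origins has no stated cause.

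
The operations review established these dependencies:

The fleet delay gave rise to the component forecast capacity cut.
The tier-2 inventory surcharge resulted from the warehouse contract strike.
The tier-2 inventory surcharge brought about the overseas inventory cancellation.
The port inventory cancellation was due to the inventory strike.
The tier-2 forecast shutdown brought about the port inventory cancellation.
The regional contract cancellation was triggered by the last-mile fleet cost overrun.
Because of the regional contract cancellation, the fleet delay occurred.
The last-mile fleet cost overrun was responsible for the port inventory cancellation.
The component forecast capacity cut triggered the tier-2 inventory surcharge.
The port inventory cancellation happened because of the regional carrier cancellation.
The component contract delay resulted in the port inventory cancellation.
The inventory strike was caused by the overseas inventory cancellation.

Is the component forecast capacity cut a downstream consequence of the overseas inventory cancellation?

The overseas inventory cancellation leads to the inventory strike, the port inventory cancellation; the component forecast capacity cut is not among them.

No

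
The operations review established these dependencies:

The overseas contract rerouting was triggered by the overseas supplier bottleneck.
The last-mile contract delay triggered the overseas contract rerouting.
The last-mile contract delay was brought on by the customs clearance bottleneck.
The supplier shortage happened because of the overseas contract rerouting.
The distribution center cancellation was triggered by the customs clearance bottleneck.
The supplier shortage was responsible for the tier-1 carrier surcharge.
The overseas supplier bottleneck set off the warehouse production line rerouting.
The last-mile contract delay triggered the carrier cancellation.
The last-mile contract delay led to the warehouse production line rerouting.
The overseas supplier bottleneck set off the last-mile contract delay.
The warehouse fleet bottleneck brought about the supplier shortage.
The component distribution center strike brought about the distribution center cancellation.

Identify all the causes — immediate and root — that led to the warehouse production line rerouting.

Immediate causes of the warehouse production line rerouting: the overseas supplier bottleneck, the last-mile contract delay.
Further upstream: the customs clearance bottleneck.

the customs clearance bottleneck, the last-mile contract delay, the overseas supplier bottleneck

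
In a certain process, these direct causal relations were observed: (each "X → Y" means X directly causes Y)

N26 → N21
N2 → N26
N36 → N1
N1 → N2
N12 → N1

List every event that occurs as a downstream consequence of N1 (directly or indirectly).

N2, N21, N26

Direct effects: N2.
2 steps out: N26.
3 steps out: N21.
Not reachable from it: N12, N36.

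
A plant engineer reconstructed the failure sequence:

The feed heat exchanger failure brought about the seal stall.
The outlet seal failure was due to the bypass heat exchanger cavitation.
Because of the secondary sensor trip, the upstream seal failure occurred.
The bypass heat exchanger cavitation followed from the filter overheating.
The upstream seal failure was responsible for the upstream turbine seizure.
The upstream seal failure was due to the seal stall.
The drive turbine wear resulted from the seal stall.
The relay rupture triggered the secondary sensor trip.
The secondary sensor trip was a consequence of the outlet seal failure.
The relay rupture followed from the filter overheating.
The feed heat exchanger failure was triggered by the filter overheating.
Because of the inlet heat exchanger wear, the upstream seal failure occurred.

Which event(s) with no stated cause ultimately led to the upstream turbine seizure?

Tracing upstream from the upstream turbine seizure: the upstream turbine seizure ← the upstream seal failure ← the inlet heat exchanger wear.
A separate upstream branch: the upstream turbine seizure ← the upstream seal failure ← the secondary sensor trip ← the relay rupture ← the filter overheating.
Each of those chain origins has no stated cause.

the filter overheating, the inlet heat exchanger wear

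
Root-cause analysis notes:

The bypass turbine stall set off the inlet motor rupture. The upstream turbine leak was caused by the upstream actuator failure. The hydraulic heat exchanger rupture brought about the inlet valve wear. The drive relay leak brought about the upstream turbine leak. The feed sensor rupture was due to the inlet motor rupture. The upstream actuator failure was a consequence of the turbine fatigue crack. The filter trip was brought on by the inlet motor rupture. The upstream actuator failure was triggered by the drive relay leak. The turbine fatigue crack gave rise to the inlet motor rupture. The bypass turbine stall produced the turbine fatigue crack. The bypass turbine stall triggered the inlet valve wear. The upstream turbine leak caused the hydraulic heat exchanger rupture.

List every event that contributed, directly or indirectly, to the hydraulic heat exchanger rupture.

the bypass turbine stall, the drive relay leak, the turbine fatigue crack, the upstream actuator failure, the upstream turbine leak

Immediate cause of the hydraulic heat exchanger rupture: the upstream turbine leak.
Further upstream: the drive relay leak, the bypass turbine stall, the turbine fatigue crack, the upstream actuator failure.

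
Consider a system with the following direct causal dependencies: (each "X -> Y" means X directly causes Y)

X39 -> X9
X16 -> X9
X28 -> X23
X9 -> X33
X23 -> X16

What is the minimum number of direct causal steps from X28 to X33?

Shortest chain: X28 → X23 → X16 → X9 → X33.

4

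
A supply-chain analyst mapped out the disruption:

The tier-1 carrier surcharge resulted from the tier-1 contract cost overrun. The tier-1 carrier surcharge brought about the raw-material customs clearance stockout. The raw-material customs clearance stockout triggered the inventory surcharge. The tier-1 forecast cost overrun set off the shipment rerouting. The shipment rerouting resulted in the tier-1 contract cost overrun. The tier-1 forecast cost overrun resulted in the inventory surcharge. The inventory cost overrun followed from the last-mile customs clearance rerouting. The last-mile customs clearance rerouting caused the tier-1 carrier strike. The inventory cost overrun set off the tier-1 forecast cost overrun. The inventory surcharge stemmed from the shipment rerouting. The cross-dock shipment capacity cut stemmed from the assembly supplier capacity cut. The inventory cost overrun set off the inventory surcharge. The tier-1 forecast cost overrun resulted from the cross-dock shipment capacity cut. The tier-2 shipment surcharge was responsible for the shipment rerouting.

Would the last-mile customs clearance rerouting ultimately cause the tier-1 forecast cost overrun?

There is a causal chain: the last-mile customs clearance rerouting → the inventory cost overrun → the tier-1 forecast cost overrun.

Yes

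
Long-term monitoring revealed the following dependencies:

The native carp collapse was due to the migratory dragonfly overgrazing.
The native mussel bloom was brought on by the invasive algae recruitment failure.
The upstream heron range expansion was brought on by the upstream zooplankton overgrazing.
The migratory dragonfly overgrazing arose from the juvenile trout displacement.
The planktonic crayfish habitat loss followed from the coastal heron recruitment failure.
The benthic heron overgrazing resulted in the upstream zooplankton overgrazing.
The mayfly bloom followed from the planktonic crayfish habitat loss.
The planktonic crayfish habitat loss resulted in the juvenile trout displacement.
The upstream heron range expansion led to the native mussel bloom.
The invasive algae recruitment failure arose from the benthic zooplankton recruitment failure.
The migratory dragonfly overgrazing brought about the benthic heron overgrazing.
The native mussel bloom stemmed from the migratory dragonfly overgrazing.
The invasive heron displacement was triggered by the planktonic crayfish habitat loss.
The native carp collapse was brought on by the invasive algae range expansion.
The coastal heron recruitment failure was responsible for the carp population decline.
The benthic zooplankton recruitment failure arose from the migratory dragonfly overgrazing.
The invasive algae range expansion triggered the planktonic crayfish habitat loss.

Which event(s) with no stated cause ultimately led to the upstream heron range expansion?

the coastal heron recruitment failure, the invasive algae range expansion

Tracing upstream from the upstream heron range expansion: the upstream heron range expansion ← the upstream zooplankton overgrazing ← the benthic heron overgrazing ← the migratory dragonfly overgrazing ← the juvenile trout displacement ← the planktonic crayfish habitat loss ← the invasive algae range expansion.
A separate upstream branch: the upstream heron range expansion ← the upstream zooplankton overgrazing ← the benthic heron overgrazing ← the migratory dragonfly overgrazing ← the juvenile trout displacement ← the planktonic crayfish habitat loss ← the coastal heron recruitment failure.
Each of those chain origins has no stated cause.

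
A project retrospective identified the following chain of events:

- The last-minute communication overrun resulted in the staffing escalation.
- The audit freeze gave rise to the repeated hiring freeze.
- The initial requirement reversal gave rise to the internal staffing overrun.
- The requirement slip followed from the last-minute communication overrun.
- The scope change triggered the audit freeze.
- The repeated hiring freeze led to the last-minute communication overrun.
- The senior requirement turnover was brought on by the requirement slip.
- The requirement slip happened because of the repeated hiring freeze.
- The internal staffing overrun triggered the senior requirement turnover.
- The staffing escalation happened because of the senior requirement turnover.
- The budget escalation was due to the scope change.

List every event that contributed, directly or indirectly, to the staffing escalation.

the audit freeze, the initial requirement reversal, the internal staffing overrun, the last-minute communication overrun, the repeated hiring freeze, the requirement slip, the scope change, the senior requirement turnover

Immediate causes of the staffing escalation: the last-minute communication overrun, the senior requirement turnover.
Further upstream: the scope change, the audit freeze, the repeated hiring freeze, the initial requirement reversal, the internal staffing overrun, the requirement slip.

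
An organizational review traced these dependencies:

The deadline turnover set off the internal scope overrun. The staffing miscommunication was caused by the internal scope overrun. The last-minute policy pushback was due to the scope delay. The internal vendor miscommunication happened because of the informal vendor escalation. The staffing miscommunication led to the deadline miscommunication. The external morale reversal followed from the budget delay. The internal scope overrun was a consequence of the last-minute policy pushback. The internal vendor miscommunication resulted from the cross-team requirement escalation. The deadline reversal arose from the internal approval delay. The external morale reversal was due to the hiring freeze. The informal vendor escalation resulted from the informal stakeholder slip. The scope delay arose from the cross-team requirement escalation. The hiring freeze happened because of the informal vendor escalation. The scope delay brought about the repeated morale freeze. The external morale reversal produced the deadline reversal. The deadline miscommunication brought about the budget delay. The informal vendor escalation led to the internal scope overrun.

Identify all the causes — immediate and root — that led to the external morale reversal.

Immediate causes of the external morale reversal: the hiring freeze, the budget delay.
Further upstream: the deadline turnover, the informal stakeholder slip, the cross-team requirement escalation, the scope delay, the informal vendor escalation, the last-minute policy pushback, the internal scope overrun, the staffing miscommunication, the deadline miscommunication.

the budget delay, the cross-team requirement escalation, the deadline miscommunication, the deadline turnover, the hiring freeze, the informal stakeholder slip, the informal vendor escalation, the internal scope overrun, the last-minute policy pushback, the scope delay, the staffing miscommunication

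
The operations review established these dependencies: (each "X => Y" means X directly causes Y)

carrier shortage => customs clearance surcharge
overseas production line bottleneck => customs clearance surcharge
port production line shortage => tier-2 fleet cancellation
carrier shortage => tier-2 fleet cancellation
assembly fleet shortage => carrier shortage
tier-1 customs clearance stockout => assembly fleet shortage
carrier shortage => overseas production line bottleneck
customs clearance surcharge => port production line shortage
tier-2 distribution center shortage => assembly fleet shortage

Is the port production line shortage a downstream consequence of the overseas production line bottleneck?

There is a causal chain: the overseas production line bottleneck → the customs clearance surcharge → the port production line shortage.

Yes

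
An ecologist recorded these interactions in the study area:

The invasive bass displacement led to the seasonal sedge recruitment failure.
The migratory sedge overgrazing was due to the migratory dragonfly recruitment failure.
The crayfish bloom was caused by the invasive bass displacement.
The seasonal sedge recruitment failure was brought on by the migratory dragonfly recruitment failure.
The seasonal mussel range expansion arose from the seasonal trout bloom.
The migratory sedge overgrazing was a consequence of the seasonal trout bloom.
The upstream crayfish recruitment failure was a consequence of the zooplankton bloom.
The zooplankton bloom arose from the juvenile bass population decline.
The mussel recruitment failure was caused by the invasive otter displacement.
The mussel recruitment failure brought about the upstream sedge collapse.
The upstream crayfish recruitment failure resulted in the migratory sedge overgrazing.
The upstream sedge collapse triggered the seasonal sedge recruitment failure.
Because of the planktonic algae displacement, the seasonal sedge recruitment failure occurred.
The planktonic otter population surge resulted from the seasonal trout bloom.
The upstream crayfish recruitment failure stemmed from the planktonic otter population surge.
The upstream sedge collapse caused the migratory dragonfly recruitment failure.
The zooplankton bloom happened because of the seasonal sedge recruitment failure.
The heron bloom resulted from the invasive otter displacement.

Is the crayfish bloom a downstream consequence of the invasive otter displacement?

The invasive otter displacement leads to the mussel recruitment failure, the upstream sedge collapse, the migratory dragonfly recruitment failure, the heron bloom, the seasonal sedge recruitment failure, the zooplankton bloom, the upstream crayfish recruitment failure, the migratory sedge overgrazing; the crayfish bloom is not among them.

No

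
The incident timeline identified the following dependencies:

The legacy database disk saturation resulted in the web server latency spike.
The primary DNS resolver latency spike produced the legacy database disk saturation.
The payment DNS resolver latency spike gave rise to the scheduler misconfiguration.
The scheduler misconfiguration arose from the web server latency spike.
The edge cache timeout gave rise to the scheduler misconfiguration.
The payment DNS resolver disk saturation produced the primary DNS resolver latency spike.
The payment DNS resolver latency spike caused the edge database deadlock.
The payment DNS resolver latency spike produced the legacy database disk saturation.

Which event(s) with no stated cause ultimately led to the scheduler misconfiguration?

Tracing upstream from the scheduler misconfiguration: the scheduler misconfiguration ← the payment DNS resolver latency spike.
A separate upstream branch: the scheduler misconfiguration ← the web server latency spike ← the legacy database disk saturation ← the primary DNS resolver latency spike ← the payment DNS resolver disk saturation.
A separate upstream branch: the scheduler misconfiguration ← the edge cache timeout.
Each of those chain origins has no stated cause.

the edge cache timeout, the payment DNS resolver disk saturation, the payment DNS resolver latency spike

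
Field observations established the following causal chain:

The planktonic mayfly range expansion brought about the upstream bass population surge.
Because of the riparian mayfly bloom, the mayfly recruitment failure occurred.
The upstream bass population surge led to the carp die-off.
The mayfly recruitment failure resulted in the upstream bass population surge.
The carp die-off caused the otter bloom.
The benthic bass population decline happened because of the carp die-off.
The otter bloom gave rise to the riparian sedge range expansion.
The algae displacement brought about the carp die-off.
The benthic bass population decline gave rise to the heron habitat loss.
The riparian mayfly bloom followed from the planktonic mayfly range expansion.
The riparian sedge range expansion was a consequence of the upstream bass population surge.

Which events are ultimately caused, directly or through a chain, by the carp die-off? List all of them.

Direct effects: the benthic bass population decline, the otter bloom.
2 steps out: the riparian sedge range expansion, the heron habitat loss.
Not reachable from it: the planktonic mayfly range expansion, the riparian mayfly bloom, the mayfly recruitment failure, the upstream bass population surge, the algae displacement.

the benthic bass population decline, the heron habitat loss, the otter bloom, the riparian sedge range expansion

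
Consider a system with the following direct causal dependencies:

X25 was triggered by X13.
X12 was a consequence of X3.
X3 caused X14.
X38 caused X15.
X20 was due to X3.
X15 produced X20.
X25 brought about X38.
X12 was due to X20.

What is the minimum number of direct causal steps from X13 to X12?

Shortest chain: X13 → X25 → X38 → X15 → X20 → X12.

5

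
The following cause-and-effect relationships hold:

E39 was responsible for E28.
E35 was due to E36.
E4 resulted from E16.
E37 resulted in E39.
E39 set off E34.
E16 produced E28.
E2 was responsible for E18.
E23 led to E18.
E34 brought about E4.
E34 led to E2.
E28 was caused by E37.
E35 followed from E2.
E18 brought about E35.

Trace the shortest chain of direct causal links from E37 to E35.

E37 → E39 → E34 → E2 → E35

E37 → E39
E39 → E34
E34 → E2
E2 → E35
Length: 4 steps.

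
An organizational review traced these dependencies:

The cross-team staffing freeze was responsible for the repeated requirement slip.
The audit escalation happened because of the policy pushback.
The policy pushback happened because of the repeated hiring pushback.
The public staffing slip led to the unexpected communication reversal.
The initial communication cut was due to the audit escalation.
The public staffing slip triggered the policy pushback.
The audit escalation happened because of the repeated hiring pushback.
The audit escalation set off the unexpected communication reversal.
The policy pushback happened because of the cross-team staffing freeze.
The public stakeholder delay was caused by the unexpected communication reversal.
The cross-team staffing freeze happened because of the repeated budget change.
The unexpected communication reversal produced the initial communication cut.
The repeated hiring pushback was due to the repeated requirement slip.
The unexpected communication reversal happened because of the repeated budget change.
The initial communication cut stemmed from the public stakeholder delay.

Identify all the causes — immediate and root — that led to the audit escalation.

Immediate causes of the audit escalation: the repeated hiring pushback, the policy pushback.
Further upstream: the repeated budget change, the cross-team staffing freeze, the repeated requirement slip, the public staffing slip.

the cross-team staffing freeze, the policy pushback, the public staffing slip, the repeated budget change, the repeated hiring pushback, the repeated requirement slip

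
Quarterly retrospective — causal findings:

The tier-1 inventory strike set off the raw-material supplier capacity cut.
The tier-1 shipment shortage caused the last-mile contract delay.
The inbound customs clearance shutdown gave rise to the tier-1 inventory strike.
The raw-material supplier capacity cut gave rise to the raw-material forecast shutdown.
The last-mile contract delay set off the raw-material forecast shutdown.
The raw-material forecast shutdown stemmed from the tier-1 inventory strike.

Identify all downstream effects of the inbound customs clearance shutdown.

the raw-material forecast shutdown, the raw-material supplier capacity cut, the tier-1 inventory strike

Direct effects: the tier-1 inventory strike.
2 steps out: the raw-material supplier capacity cut, the raw-material forecast shutdown.
Not reachable from it: the tier-1 shipment shortage, the last-mile contract delay.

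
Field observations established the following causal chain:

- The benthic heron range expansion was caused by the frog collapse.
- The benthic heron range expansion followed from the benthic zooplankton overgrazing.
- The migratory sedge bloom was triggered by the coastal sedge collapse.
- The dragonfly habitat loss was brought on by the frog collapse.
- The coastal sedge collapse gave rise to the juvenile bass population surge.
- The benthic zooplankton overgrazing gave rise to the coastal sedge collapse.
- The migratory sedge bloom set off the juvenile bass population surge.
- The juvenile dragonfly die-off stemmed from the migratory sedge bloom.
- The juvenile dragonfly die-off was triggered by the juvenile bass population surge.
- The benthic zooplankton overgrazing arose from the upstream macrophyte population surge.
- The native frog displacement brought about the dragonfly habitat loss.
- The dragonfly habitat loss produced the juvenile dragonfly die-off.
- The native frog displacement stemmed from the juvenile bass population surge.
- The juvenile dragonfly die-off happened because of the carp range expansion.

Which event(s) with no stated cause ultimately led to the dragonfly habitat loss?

the frog collapse, the upstream macrophyte population surge

Tracing upstream from the dragonfly habitat loss: the dragonfly habitat loss ← the native frog displacement ← the juvenile bass population surge ← the coastal sedge collapse ← the benthic zooplankton overgrazing ← the upstream macrophyte population surge.
A separate upstream branch: the dragonfly habitat loss ← the frog collapse.
Each of those chain origins has no stated cause.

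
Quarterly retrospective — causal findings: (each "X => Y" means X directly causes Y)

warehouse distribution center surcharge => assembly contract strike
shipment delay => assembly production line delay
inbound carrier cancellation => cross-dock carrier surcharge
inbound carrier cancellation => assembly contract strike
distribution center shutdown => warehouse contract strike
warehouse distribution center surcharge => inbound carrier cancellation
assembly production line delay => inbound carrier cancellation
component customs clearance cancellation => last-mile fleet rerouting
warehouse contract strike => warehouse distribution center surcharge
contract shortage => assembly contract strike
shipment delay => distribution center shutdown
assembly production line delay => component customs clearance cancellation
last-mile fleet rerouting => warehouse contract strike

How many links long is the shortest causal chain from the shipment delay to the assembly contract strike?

3

Shortest chain: the shipment delay → the assembly production line delay → the inbound carrier cancellation → the assembly contract strike.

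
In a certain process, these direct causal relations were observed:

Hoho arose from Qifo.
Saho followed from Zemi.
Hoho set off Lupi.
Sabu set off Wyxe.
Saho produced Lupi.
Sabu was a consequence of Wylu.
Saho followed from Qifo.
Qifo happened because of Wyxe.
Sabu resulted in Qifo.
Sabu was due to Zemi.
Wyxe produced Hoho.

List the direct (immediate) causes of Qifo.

Sabu, Wyxe

Upstream contributors include Zemi, Wylu, but only Sabu, Wyxe feed directly into Qifo.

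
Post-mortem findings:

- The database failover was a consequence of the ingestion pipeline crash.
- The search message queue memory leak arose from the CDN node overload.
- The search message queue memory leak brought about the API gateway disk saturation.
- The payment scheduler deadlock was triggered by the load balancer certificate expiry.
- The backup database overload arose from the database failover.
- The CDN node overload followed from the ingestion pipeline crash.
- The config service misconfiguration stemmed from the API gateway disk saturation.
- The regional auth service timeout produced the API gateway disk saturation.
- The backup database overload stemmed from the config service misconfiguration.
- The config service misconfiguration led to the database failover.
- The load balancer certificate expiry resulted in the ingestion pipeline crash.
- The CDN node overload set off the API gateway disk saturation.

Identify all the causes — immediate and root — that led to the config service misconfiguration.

the API gateway disk saturation, the CDN node overload, the ingestion pipeline crash, the load balancer certificate expiry, the regional auth service timeout, the search message queue memory leak

Immediate cause of the config service misconfiguration: the API gateway disk saturation.
Further upstream: the load balancer certificate expiry, the ingestion pipeline crash, the CDN node overload, the search message queue memory leak, the regional auth service timeout.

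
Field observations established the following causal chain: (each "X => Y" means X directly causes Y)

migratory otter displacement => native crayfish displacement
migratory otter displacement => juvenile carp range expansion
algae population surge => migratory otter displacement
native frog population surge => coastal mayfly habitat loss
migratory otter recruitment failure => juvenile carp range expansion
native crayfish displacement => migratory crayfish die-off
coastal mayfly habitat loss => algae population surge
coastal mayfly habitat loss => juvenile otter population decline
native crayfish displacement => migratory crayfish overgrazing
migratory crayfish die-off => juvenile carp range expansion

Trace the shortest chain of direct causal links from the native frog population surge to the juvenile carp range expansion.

the native frog population surge → the coastal mayfly habitat loss → the algae population surge → the migratory otter displacement → the juvenile carp range expansion

the native frog population surge → the coastal mayfly habitat loss
the coastal mayfly habitat loss → the algae population surge
the algae population surge → the migratory otter displacement
the migratory otter displacement → the juvenile carp range expansion
Length: 4 steps.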